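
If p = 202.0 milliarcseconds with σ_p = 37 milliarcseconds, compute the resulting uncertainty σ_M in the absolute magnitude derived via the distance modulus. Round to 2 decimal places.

σ_M = 0.40 mag

M = m − 5 log₁₀ d + 5 = m + 5 log₁₀ p + 5, so ∂M/∂p = 5/(p ln 10).
σ_M = (5/ln 10) · (σ_p/p) = 2.1715 × 37/202.0 = 2.1715 × 0.18317 = 0.39775.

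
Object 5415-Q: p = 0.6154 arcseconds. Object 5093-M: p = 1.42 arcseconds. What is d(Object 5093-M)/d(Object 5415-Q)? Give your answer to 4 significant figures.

0.4334

Since d = 1/p, d_B/d_A = p_A/p_B.
= 0.6154 / 1.42 = 0.43338.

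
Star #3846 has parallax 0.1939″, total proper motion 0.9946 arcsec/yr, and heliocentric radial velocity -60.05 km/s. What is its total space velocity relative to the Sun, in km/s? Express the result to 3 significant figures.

64.8 km/s

d = 1/p = 1/0.1939″ = 5.1573 pc.
v_t = 4.740 μ d = 4.740 × 0.9946 × 5.1573 = 24.314 km/s.
v = √(v_r² + v_t²) = √((-60.05)² + 24.314²) = √4197.17 = 64.786 km/s.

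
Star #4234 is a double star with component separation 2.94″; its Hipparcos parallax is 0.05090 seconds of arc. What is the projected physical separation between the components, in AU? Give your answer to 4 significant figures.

57.76 AU

d = 1/p = 1/0.05090″ = 19.646 pc.
At distance d (pc), an angle of θ arcsec spans θ·d AU: s = 2.94 × 19.646 = 57.759 AU.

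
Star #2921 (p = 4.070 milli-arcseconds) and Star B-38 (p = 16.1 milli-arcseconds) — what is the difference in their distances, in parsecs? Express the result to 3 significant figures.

d_A = 1/0.004070″ = 245.7 pc; d_B = 1/0.01610″ = 62.112 pc.
|d_B − d_A| = |62.112 − 245.7| = 183.59 pc.

184 pc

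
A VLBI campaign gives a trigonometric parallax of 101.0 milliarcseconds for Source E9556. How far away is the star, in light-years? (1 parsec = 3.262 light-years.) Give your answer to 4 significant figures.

p = 101.0 milliarcseconds = 0.1010 arcsec.
d = 1/p = 1/0.1010 = 9.901 pc.
In light-years: 9.901 × 3.262 = 32.297 ly.

32.30 light years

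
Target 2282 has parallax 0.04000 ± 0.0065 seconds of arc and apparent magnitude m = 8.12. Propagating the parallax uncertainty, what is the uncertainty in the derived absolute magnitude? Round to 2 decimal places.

M = m − 5 log₁₀ d + 5 = m + 5 log₁₀ p + 5, so ∂M/∂p = 5/(p ln 10).
σ_M = (5/ln 10) · (σ_p/p) = 2.1715 × 0.0065/0.04000 = 2.1715 × 0.1625 = 0.35287.

σ_M = 0.35 mag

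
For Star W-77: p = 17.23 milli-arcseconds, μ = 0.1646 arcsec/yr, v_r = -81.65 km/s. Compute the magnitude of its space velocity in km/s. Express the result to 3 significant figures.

d = 1/p = 1/0.01723″ = 58.038 pc.
v_t = 4.740 μ d = 4.740 × 0.1646 × 58.038 = 45.281 km/s.
v = √(v_r² + v_t²) = √((-81.65)² + 45.281²) = √8717.09 = 93.365 km/s.

93.4 km/s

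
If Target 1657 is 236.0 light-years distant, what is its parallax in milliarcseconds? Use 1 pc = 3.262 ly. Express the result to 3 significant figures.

d = 236.0 ly ÷ 3.262 = 72.348 pc.
p = 1/d = 1/72.348 = 0.013822 arcsec.
= 0.013822 × 1000 = 13.822 mas.

13.8 mas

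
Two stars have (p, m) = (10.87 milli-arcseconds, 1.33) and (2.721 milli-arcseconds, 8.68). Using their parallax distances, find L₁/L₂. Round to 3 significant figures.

L₁/L₂ = 54.6

d₁ = 1/p₁ = 1/0.01087″ = 91.996 pc; d₂ = 1/p₂ = 1/0.002721″ = 367.51 pc.
M₁ = m₁ − 5 log₁₀ d₁ + 5 = 1.33 − 9.8188 + 5 = -3.4888.
M₂ = 8.68 − 12.8263 + 5 = 0.8537.
L₁/L₂ = 10^(0.4(M₂ − M₁)) = 10^(0.4 × 4.3425) = 10^1.73700 = 54.576.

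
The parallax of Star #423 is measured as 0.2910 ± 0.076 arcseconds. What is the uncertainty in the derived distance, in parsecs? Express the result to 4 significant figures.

0.8975 pc

d = 1/p, so σ_d = σ_p / p².
σ_d = 0.0760 / (0.2910)² = 0.0760 / 0.084681 = 0.89749 pc.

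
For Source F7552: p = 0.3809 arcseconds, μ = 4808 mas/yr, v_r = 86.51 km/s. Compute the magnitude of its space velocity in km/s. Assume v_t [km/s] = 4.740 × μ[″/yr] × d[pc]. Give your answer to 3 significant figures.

105 km/s

d = 1/p = 1/0.3809″ = 2.6254 pc.
μ = 4808 mas/yr = 4.808 ″/yr.
v_t = 4.740 μ d = 4.740 × 4.808 × 2.6254 = 59.833 km/s.
v = √(v_r² + v_t²) = √(86.51² + 59.833²) = √11064 = 105.19 km/s.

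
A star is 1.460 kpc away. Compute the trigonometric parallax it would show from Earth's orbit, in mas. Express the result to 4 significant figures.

0.6849 mas

d = 1.460 kpc = 1460 pc.
p = 1/d = 1/1460 = 0.00068493 arcsec.
= 0.00068493 × 1000 = 0.68493 mas.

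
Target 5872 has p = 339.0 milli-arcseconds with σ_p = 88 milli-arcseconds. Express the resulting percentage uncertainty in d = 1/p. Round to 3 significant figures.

For d = 1/p, |σ_d/d| = |σ_p/p|.
σ_p/p = 88 / 339.0 = 0.25959 = 25.959%.

26.0%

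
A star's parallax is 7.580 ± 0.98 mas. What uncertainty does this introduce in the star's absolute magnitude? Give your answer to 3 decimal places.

M = m − 5 log₁₀ d + 5 = m + 5 log₁₀ p + 5, so ∂M/∂p = 5/(p ln 10).
σ_M = (5/ln 10) · (σ_p/p) = 2.1715 × 0.98/7.580 = 2.1715 × 0.12929 = 0.28075.

σ_M = 0.281 mag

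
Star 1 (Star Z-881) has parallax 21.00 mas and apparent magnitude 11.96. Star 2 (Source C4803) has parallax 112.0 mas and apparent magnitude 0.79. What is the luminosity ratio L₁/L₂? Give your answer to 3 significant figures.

L₁/L₂ = 0.000968

d₁ = 1/p₁ = 1/0.02100″ = 47.619 pc; d₂ = 1/p₂ = 1/0.1120″ = 8.9286 pc.
M₁ = m₁ − 5 log₁₀ d₁ + 5 = 11.96 − 8.3889 + 5 = 8.5711.
M₂ = 0.79 − 4.7539 + 5 = 1.0361.
L₁/L₂ = 10^(0.4(M₂ − M₁)) = 10^(0.4 × (-7.5350)) = 10^(-3.01400) = 0.00096828.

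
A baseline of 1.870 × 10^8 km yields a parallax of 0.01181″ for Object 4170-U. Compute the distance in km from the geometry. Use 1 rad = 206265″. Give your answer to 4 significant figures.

3.266 × 10^15 km

θ = 0.01181″ = 0.01181/206265 = 5.7256 × 10^-8 rad.
d = B/θ = (1.870 × 10^8) / (5.7256 × 10^-8) = 3.2660 × 10^15 km.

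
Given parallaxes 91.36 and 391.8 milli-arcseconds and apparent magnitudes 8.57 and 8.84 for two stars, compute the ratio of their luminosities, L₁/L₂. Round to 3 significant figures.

L₁/L₂ = 23.6

d₁ = 1/p₁ = 1/0.09136″ = 10.946 pc; d₂ = 1/p₂ = 1/0.3918″ = 2.5523 pc.
M₁ = m₁ − 5 log₁₀ d₁ + 5 = 8.57 − 5.1963 + 5 = 8.3737.
M₂ = 8.84 − 2.0347 + 5 = 11.8053.
L₁/L₂ = 10^(0.4(M₂ − M₁)) = 10^(0.4 × 3.4316) = 10^1.37264 = 23.585.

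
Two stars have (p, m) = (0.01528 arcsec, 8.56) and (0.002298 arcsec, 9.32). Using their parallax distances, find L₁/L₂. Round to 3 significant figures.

d₁ = 1/p₁ = 1/0.01528″ = 65.445 pc; d₂ = 1/p₂ = 1/0.002298″ = 435.16 pc.
M₁ = m₁ − 5 log₁₀ d₁ + 5 = 8.56 − 9.0794 + 5 = 4.4806.
M₂ = 9.32 − 13.1932 + 5 = 1.1268.
L₁/L₂ = 10^(0.4(M₂ − M₁)) = 10^(0.4 × (-3.3538)) = 10^(-1.34152) = 0.045549.

L₁/L₂ = 0.0455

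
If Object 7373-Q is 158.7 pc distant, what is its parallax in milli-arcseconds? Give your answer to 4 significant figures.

6.301 mas

p = 1/d = 1/158.7 = 0.0063012 arcsec.
= 0.0063012 × 1000 = 6.3012 mas.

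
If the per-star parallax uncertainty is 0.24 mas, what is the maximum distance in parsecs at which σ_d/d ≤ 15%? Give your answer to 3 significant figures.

625 pc

σ_d/d = σ_p/p, so the condition is σ_p/p ≤ 0.15, i.e. p ≥ σ_p/0.15.
p_min = 0.24/0.15 = 1.6 mas = 0.0016 arcsec.
d_max = 1/p_min = 1/0.0016 = 625 pc.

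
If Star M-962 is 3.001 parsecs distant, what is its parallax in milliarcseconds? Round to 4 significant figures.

333.2 mas

p = 1/d = 1/3.001 = 0.33322 arcsec.
= 0.33322 × 1000 = 333.22 mas.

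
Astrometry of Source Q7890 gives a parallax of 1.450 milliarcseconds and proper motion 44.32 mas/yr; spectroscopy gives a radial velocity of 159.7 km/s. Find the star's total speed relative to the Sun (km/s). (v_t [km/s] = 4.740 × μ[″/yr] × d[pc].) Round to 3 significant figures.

216 km/s

d = 1/p = 1/0.001450″ = 689.66 pc.
μ = 44.32 mas/yr = 0.04432 ″/yr.
v_t = 4.740 μ d = 4.740 × 0.04432 × 689.66 = 144.88 km/s.
v = √(v_r² + v_t²) = √(159.7² + 144.88²) = √46494.3 = 215.63 km/s.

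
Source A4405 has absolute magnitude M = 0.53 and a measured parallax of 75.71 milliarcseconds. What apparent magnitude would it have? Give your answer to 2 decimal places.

d = 1/p = 1/0.07571″ = 13.208 pc.
m − M = 5 log₁₀ d − 5 = 5 log₁₀(13.208) − 5 = 5.6042 − 5 = 0.6042.
m = M + (m − M) = 0.53 + 0.6042 = 1.13.

m = 1.13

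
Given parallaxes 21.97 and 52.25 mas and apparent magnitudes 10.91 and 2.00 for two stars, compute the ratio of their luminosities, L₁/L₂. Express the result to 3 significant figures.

d₁ = 1/p₁ = 1/0.02197″ = 45.517 pc; d₂ = 1/p₂ = 1/0.05225″ = 19.139 pc.
M₁ = m₁ − 5 log₁₀ d₁ + 5 = 10.91 − 8.2909 + 5 = 7.6191.
M₂ = 2.00 − 6.4096 + 5 = 0.5904.
L₁/L₂ = 10^(0.4(M₂ − M₁)) = 10^(0.4 × (-7.0287)) = 10^(-2.81148) = 0.0015435.

L₁/L₂ = 0.00154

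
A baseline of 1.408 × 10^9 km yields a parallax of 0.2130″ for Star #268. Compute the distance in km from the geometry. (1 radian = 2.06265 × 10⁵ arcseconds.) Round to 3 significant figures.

θ = 0.2130″ = 0.2130/206265 = 1.0327 × 10^-6 rad.
d = B/θ = (1.408 × 10^9) / (1.0327 × 10^-6) = 1.3634 × 10^15 km.

1.36 × 10^15 km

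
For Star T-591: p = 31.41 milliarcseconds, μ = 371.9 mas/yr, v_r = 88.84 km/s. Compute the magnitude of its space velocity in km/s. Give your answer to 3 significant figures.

d = 1/p = 1/0.03141″ = 31.837 pc.
μ = 371.9 mas/yr = 0.3719 ″/yr.
v_t = 4.740 μ d = 4.740 × 0.3719 × 31.837 = 56.122 km/s.
v = √(v_r² + v_t²) = √(88.84² + 56.122²) = √11042.2 = 105.08 km/s.

105 km/s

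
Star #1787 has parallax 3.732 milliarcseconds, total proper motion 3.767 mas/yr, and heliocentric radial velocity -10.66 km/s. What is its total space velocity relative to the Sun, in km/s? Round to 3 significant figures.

11.7 km/s

d = 1/p = 1/0.003732″ = 267.95 pc.
μ = 3.767 mas/yr = 0.003767 ″/yr.
v_t = 4.740 μ d = 4.740 × 0.003767 × 267.95 = 4.7844 km/s.
v = √(v_r² + v_t²) = √((-10.66)² + 4.7844²) = √136.526 = 11.684 km/s.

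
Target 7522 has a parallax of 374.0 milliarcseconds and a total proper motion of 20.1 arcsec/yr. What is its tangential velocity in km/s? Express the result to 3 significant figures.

d = 1/p = 1/0.3740″ = 2.6738 pc.
v_t = 4.74 × μ × d = 4.74 × 20.1 × 2.6738 = 254.74 km/s.

255 km/s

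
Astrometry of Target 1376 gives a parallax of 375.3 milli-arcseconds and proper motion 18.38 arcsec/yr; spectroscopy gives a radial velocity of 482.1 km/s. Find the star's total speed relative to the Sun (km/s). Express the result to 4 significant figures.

535.1 km/s

d = 1/p = 1/0.3753″ = 2.6645 pc.
v_t = 4.740 μ d = 4.740 × 18.38 × 2.6645 = 232.13 km/s.
v = √(v_r² + v_t²) = √(482.1² + 232.13²) = √286305 = 535.07 km/s.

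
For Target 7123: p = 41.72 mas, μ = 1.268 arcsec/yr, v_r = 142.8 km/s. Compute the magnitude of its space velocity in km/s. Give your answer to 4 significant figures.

d = 1/p = 1/0.04172″ = 23.969 pc.
v_t = 4.740 μ d = 4.740 × 1.268 × 23.969 = 144.06 km/s.
v = √(v_r² + v_t²) = √(142.8² + 144.06²) = √41145.1 = 202.84 km/s.

202.8 km/s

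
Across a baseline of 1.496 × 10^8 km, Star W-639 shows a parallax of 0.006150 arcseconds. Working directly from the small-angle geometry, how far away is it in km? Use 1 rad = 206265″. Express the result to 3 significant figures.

θ = 0.006150″ = 0.006150/206265 = 2.9816 × 10^-8 rad.
d = B/θ = (1.496 × 10^8) / (2.9816 × 10^-8) = 5.0174 × 10^15 km.

5.02 × 10^15 km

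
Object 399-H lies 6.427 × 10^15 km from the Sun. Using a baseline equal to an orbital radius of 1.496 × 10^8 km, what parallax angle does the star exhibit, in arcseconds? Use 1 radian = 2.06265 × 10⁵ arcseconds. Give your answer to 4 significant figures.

0.004801 arcsec

θ ≈ B/d = (1.496 × 10^8) / (6.427 × 10^15) = 2.3277 × 10^-8 rad.
In arcseconds: 2.3277 × 10^-8 × 206265 = 0.0048012″.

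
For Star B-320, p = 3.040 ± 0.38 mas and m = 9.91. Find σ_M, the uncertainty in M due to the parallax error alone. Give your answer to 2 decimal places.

σ_M = 0.27 mag

M = m − 5 log₁₀ d + 5 = m + 5 log₁₀ p + 5, so ∂M/∂p = 5/(p ln 10).
σ_M = (5/ln 10) · (σ_p/p) = 2.1715 × 0.38/3.040 = 2.1715 × 0.125 = 0.27144.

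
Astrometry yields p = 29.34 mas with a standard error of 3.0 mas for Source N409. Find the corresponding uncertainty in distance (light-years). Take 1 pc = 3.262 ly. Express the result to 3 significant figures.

d = 1/p, so σ_d = σ_p / p².
σ_d = 0.00300 / (0.02934)² = 0.00300 / 0.00086084 = 3.485 pc = 3.485 × 3.262 ly = 11.368 ly.

11.4 ly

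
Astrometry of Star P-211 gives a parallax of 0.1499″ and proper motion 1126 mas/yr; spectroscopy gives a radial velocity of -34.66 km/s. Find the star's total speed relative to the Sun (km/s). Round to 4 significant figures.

d = 1/p = 1/0.1499″ = 6.6711 pc.
μ = 1126 mas/yr = 1.126 ″/yr.
v_t = 4.740 μ d = 4.740 × 1.126 × 6.6711 = 35.605 km/s.
v = √(v_r² + v_t²) = √((-34.66)² + 35.605²) = √2469.03 = 49.689 km/s.

49.69 km/s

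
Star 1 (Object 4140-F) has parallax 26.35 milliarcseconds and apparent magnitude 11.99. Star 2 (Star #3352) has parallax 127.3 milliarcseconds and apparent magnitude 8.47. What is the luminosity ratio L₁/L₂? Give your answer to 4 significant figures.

L₁/L₂ = 0.9122

d₁ = 1/p₁ = 1/0.02635″ = 37.951 pc; d₂ = 1/p₂ = 1/0.1273″ = 7.8555 pc.
M₁ = m₁ − 5 log₁₀ d₁ + 5 = 11.99 − 7.8961 + 5 = 9.0939.
M₂ = 8.47 − 4.4759 + 5 = 8.9941.
L₁/L₂ = 10^(0.4(M₂ − M₁)) = 10^(0.4 × (-0.0998)) = 10^(-0.03992) = 0.91218.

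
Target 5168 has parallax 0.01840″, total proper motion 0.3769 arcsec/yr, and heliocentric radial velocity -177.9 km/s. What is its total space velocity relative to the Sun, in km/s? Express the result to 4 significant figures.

d = 1/p = 1/0.01840″ = 54.348 pc.
v_t = 4.740 μ d = 4.740 × 0.3769 × 54.348 = 97.093 km/s.
v = √(v_r² + v_t²) = √((-177.9)² + 97.093²) = √41075.5 = 202.67 km/s.

202.7 km/s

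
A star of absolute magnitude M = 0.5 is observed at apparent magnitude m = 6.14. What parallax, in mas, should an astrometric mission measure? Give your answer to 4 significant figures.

m − M = 6.14 − 0.5 = 5.64.
d = 10^((m−M)/5 + 1) = 10^2.128 = 134.28 pc.
p = 1/d = 1/134.28 = 0.0074471 arcsec = 7.4471 mas.

7.447 mas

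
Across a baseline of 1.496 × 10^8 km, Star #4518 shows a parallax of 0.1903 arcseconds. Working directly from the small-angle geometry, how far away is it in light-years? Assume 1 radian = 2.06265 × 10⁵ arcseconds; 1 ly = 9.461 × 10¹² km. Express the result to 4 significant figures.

17.14 ly

θ = 0.1903″ = 0.1903/206265 = 9.2260 × 10^-7 rad.
d = B/θ = (1.496 × 10^8) / (9.2260 × 10^-7) = 1.6215 × 10^14 km = (1.6215 × 10^14) / (9.461 × 10^12) ly = 17.139 ly.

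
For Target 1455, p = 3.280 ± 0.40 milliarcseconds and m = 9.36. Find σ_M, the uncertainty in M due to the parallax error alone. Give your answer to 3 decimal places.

σ_M = 0.265 mag

M = m − 5 log₁₀ d + 5 = m + 5 log₁₀ p + 5, so ∂M/∂p = 5/(p ln 10).
σ_M = (5/ln 10) · (σ_p/p) = 2.1715 × 0.40/3.280 = 2.1715 × 0.12195 = 0.26481.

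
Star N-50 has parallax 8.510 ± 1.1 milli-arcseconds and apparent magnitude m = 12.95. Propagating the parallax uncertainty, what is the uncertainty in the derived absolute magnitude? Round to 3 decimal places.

σ_M = 0.281 mag

M = m − 5 log₁₀ d + 5 = m + 5 log₁₀ p + 5, so ∂M/∂p = 5/(p ln 10).
σ_M = (5/ln 10) · (σ_p/p) = 2.1715 × 1.1/8.510 = 2.1715 × 0.12926 = 0.28069.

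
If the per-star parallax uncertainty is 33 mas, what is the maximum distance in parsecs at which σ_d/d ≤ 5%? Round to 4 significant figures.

1.515 pc

σ_d/d = σ_p/p, so the condition is σ_p/p ≤ 0.05, i.e. p ≥ σ_p/0.05.
p_min = 33/0.05 = 660 mas = 0.66 arcsec.
d_max = 1/p_min = 1/0.66 = 1.5152 pc.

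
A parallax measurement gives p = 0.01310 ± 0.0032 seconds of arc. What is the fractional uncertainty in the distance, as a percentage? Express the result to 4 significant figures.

For d = 1/p, |σ_d/d| = |σ_p/p|.
σ_p/p = 0.0032 / 0.01310 = 0.24427 = 24.427%.

24.43%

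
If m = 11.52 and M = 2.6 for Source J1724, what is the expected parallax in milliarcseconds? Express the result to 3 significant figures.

1.64 mas

m − M = 11.52 − 2.6 = 8.92.
d = 10^((m−M)/5 + 1) = 10^2.784 = 608.14 pc.
p = 1/d = 1/608.14 = 0.0016444 arcsec = 1.6444 mas.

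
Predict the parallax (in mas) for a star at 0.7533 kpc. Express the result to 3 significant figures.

d = 0.7533 kpc = 753.3 pc.
p = 1/d = 1/753.3 = 0.0013275 arcsec.
= 0.0013275 × 1000 = 1.3275 mas.

1.33 mas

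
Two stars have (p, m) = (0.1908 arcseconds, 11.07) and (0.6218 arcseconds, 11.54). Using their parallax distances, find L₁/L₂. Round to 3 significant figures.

d₁ = 1/p₁ = 1/0.1908″ = 5.2411 pc; d₂ = 1/p₂ = 1/0.6218″ = 1.6082 pc.
M₁ = m₁ − 5 log₁₀ d₁ + 5 = 11.07 − 3.5971 + 5 = 12.4729.
M₂ = 11.54 − 1.0317 + 5 = 15.5083.
L₁/L₂ = 10^(0.4(M₂ − M₁)) = 10^(0.4 × 3.0354) = 10^1.21416 = 16.374.

L₁/L₂ = 16.4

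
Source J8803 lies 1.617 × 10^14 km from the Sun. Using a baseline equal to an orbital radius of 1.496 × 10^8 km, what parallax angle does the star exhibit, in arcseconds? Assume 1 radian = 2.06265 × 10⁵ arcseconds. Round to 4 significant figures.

θ ≈ B/d = (1.496 × 10^8) / (1.617 × 10^14) = 9.2517 × 10^-7 rad.
In arcseconds: 9.2517 × 10^-7 × 206265 = 0.19083″.

0.1908 arcsec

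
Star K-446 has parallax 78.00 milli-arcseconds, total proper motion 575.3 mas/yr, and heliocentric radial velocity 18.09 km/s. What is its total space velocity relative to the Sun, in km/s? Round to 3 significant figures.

d = 1/p = 1/0.07800″ = 12.821 pc.
μ = 575.3 mas/yr = 0.5753 ″/yr.
v_t = 4.740 μ d = 4.740 × 0.5753 × 12.821 = 34.962 km/s.
v = √(v_r² + v_t²) = √(18.09² + 34.962²) = √1549.59 = 39.365 km/s.

39.4 km/s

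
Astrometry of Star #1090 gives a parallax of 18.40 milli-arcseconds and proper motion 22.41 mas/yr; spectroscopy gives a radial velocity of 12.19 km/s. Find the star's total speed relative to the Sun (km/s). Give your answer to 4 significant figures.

13.49 km/s

d = 1/p = 1/0.01840″ = 54.348 pc.
μ = 22.41 mas/yr = 0.02241 ″/yr.
v_t = 4.740 μ d = 4.740 × 0.02241 × 54.348 = 5.773 km/s.
v = √(v_r² + v_t²) = √(12.19² + 5.773²) = √181.924 = 13.488 km/s.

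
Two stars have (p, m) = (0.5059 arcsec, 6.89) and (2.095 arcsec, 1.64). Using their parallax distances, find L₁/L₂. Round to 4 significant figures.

L₁/L₂ = 0.1362

d₁ = 1/p₁ = 1/0.5059″ = 1.9767 pc; d₂ = 1/p₂ = 1/2.095″ = 0.47733 pc.
M₁ = m₁ − 5 log₁₀ d₁ + 5 = 6.89 − 1.4797 + 5 = 10.4103.
M₂ = 1.64 − (-1.6059) + 5 = 8.2459.
L₁/L₂ = 10^(0.4(M₂ − M₁)) = 10^(0.4 × (-2.1644)) = 10^(-0.86576) = 0.13622.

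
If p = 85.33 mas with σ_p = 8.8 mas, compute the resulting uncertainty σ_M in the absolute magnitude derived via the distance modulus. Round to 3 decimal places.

σ_M = 0.224 mag

M = m − 5 log₁₀ d + 5 = m + 5 log₁₀ p + 5, so ∂M/∂p = 5/(p ln 10).
σ_M = (5/ln 10) · (σ_p/p) = 2.1715 × 8.8/85.33 = 2.1715 × 0.10313 = 0.22395.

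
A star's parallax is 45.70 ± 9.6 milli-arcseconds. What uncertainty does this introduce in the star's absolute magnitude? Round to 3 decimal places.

M = m − 5 log₁₀ d + 5 = m + 5 log₁₀ p + 5, so ∂M/∂p = 5/(p ln 10).
σ_M = (5/ln 10) · (σ_p/p) = 2.1715 × 9.6/45.70 = 2.1715 × 0.21007 = 0.45617.

σ_M = 0.456 mag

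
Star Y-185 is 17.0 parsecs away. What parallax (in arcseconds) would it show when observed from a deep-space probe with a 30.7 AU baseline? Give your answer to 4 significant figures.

p (arcsec) = B (AU) / d (pc).
p = 30.7 / 17.0 = 1.8059 arcsec.

1.806 arcsec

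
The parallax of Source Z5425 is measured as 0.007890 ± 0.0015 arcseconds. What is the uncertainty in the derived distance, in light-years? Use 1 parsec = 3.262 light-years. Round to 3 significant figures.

d = 1/p, so σ_d = σ_p / p².
σ_d = 0.00150 / (0.007890)² = 0.00150 / 0.000062252 = 24.096 pc = 24.096 × 3.262 ly = 78.601 ly.

78.6 ly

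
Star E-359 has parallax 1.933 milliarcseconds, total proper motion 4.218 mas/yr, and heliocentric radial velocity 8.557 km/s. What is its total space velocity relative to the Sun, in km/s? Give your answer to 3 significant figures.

13.4 km/s

d = 1/p = 1/0.001933″ = 517.33 pc.
μ = 4.218 mas/yr = 0.004218 ″/yr.
v_t = 4.740 μ d = 4.740 × 0.004218 × 517.33 = 10.343 km/s.
v = √(v_r² + v_t²) = √(8.557² + 10.343²) = √180.2 = 13.424 km/s.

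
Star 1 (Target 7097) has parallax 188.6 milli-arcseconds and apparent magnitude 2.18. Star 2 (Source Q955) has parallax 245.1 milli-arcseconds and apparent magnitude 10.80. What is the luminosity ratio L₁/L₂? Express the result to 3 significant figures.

d₁ = 1/p₁ = 1/0.1886″ = 5.3022 pc; d₂ = 1/p₂ = 1/0.2451″ = 4.08 pc.
M₁ = m₁ − 5 log₁₀ d₁ + 5 = 2.18 − 3.6223 + 5 = 3.5577.
M₂ = 10.80 − 3.0533 + 5 = 12.7467.
L₁/L₂ = 10^(0.4(M₂ − M₁)) = 10^(0.4 × 9.1890) = 10^3.67560 = 4738.1.

L₁/L₂ = 4740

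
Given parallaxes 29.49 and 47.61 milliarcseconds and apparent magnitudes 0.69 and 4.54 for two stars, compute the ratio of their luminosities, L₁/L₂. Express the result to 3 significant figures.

L₁/L₂ = 90.4

d₁ = 1/p₁ = 1/0.02949″ = 33.91 pc; d₂ = 1/p₂ = 1/0.04761″ = 21.004 pc.
M₁ = m₁ − 5 log₁₀ d₁ + 5 = 0.69 − 7.6516 + 5 = -1.9616.
M₂ = 4.54 − 6.6115 + 5 = 2.9285.
L₁/L₂ = 10^(0.4(M₂ − M₁)) = 10^(0.4 × 4.8901) = 10^1.95604 = 90.373.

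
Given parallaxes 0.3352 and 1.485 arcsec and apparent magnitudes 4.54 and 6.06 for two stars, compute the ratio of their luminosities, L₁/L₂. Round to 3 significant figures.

L₁/L₂ = 79.6

d₁ = 1/p₁ = 1/0.3352″ = 2.9833 pc; d₂ = 1/p₂ = 1/1.485″ = 0.6734 pc.
M₁ = m₁ − 5 log₁₀ d₁ + 5 = 4.54 − 2.3735 + 5 = 7.1665.
M₂ = 6.06 − (-0.8586) + 5 = 11.9186.
L₁/L₂ = 10^(0.4(M₂ − M₁)) = 10^(0.4 × 4.7521) = 10^1.90084 = 79.587.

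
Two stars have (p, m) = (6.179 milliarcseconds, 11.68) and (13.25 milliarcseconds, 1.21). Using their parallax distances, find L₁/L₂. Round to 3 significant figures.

L₁/L₂ = 0.000298

d₁ = 1/p₁ = 1/0.006179″ = 161.84 pc; d₂ = 1/p₂ = 1/0.01325″ = 75.472 pc.
M₁ = m₁ − 5 log₁₀ d₁ + 5 = 11.68 − 11.0454 + 5 = 5.6346.
M₂ = 1.21 − 9.3889 + 5 = -3.1789.
L₁/L₂ = 10^(0.4(M₂ − M₁)) = 10^(0.4 × (-8.8135)) = 10^(-3.52540) = 0.00029826.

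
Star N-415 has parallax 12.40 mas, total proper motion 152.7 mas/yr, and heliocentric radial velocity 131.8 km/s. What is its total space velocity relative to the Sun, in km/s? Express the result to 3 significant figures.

144 km/s

d = 1/p = 1/0.01240″ = 80.645 pc.
μ = 152.7 mas/yr = 0.1527 ″/yr.
v_t = 4.740 μ d = 4.740 × 0.1527 × 80.645 = 58.371 km/s.
v = √(v_r² + v_t²) = √(131.8² + 58.371²) = √20778.4 = 144.15 km/s.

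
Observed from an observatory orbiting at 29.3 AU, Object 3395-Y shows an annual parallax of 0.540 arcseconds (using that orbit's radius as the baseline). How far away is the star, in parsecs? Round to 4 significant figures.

54.26 pc

With baseline B (in AU) and parallax p (in arcsec), d = B/p parsecs.
d = 29.3 / 0.540 = 54.259 pc.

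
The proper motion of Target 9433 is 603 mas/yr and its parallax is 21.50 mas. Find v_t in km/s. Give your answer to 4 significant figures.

d = 1/p = 1/0.02150″ = 46.512 pc.
μ = 603 mas/yr = 0.603 ″/yr.
v_t = 4.74 × μ × d = 4.74 × 0.603 × 46.512 = 132.94 km/s.

132.9 km/s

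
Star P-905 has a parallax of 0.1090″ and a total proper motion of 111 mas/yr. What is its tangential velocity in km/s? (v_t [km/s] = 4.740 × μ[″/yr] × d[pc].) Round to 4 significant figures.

4.827 km/s

d = 1/p = 1/0.1090″ = 9.1743 pc.
μ = 111 mas/yr = 0.111 ″/yr.
v_t = 4.74 × μ × d = 4.74 × 0.111 × 9.1743 = 4.827 km/s.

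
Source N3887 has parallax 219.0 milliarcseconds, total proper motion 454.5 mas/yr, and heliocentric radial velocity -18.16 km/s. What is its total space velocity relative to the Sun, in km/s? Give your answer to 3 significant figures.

20.7 km/s

d = 1/p = 1/0.2190″ = 4.5662 pc.
μ = 454.5 mas/yr = 0.4545 ″/yr.
v_t = 4.740 μ d = 4.740 × 0.4545 × 4.5662 = 9.8371 km/s.
v = √(v_r² + v_t²) = √((-18.16)² + 9.8371²) = √426.554 = 20.653 km/s.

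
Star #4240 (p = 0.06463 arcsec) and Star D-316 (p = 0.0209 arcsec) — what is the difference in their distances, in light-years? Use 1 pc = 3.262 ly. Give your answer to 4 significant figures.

105.6 ly

d_A = 1/0.06463″ = 15.473 pc; d_B = 1/0.02090″ = 47.847 pc.
|d_B − d_A| = |47.847 − 15.473| = 32.374 pc = 32.374 × 3.262 ly = 105.6 ly.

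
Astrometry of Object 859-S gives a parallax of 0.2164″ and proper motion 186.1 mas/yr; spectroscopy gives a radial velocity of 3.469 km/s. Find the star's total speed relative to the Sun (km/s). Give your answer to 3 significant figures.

d = 1/p = 1/0.2164″ = 4.6211 pc.
μ = 186.1 mas/yr = 0.1861 ″/yr.
v_t = 4.740 μ d = 4.740 × 0.1861 × 4.6211 = 4.0763 km/s.
v = √(v_r² + v_t²) = √(3.469² + 4.0763²) = √28.6502 = 5.3526 km/s.

5.35 km/s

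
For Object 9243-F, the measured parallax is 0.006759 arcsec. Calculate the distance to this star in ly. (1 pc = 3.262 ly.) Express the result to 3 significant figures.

483 ly

d = 1/p = 1/0.006759 = 147.95 pc.
In light-years: 147.95 × 3.262 = 482.61 ly.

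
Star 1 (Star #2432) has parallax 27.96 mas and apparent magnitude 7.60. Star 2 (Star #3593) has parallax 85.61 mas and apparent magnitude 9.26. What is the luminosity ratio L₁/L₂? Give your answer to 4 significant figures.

d₁ = 1/p₁ = 1/0.02796″ = 35.765 pc; d₂ = 1/p₂ = 1/0.08561″ = 11.681 pc.
M₁ = m₁ − 5 log₁₀ d₁ + 5 = 7.60 − 7.7673 + 5 = 4.8327.
M₂ = 9.26 − 5.3374 + 5 = 8.9226.
L₁/L₂ = 10^(0.4(M₂ − M₁)) = 10^(0.4 × 4.0899) = 10^1.63596 = 43.247.

L₁/L₂ = 43.25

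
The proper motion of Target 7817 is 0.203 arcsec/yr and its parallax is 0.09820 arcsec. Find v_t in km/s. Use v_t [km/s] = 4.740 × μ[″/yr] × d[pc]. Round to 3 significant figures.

d = 1/p = 1/0.09820″ = 10.183 pc.
v_t = 4.74 × μ × d = 4.74 × 0.203 × 10.183 = 9.7983 km/s.

9.80 km/s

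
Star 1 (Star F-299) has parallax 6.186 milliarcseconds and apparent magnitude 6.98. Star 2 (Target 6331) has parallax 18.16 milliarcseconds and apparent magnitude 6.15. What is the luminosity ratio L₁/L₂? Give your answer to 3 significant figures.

L₁/L₂ = 4.01

d₁ = 1/p₁ = 1/0.006186″ = 161.66 pc; d₂ = 1/p₂ = 1/0.01816″ = 55.066 pc.
M₁ = m₁ − 5 log₁₀ d₁ + 5 = 6.98 − 11.0430 + 5 = 0.9370.
M₂ = 6.15 − 8.7044 + 5 = 2.4456.
L₁/L₂ = 10^(0.4(M₂ − M₁)) = 10^(0.4 × 1.5086) = 10^0.60344 = 4.0127.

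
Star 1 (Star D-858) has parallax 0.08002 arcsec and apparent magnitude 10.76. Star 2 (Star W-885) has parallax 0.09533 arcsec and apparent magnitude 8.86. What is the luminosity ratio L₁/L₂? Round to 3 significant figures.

L₁/L₂ = 0.247

d₁ = 1/p₁ = 1/0.08002″ = 12.497 pc; d₂ = 1/p₂ = 1/0.09533″ = 10.49 pc.
M₁ = m₁ − 5 log₁₀ d₁ + 5 = 10.76 − 5.4840 + 5 = 10.2760.
M₂ = 8.86 − 5.1039 + 5 = 8.7561.
L₁/L₂ = 10^(0.4(M₂ − M₁)) = 10^(0.4 × (-1.5199)) = 10^(-0.60796) = 0.24663.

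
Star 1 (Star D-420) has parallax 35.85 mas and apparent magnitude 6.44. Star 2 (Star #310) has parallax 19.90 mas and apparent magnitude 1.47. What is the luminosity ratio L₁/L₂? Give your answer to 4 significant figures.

L₁/L₂ = 0.003168

d₁ = 1/p₁ = 1/0.03585″ = 27.894 pc; d₂ = 1/p₂ = 1/0.01990″ = 50.251 pc.
M₁ = m₁ − 5 log₁₀ d₁ + 5 = 6.44 − 7.2276 + 5 = 4.2124.
M₂ = 1.47 − 8.5057 + 5 = -2.0357.
L₁/L₂ = 10^(0.4(M₂ − M₁)) = 10^(0.4 × (-6.2481)) = 10^(-2.49924) = 0.0031678.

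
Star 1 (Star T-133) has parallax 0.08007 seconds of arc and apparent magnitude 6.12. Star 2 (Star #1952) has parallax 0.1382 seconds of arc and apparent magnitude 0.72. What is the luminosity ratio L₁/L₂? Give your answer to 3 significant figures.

d₁ = 1/p₁ = 1/0.08007″ = 12.489 pc; d₂ = 1/p₂ = 1/0.1382″ = 7.2359 pc.
M₁ = m₁ − 5 log₁₀ d₁ + 5 = 6.12 − 5.4826 + 5 = 5.6374.
M₂ = 0.72 − 4.2975 + 5 = 1.4225.
L₁/L₂ = 10^(0.4(M₂ − M₁)) = 10^(0.4 × (-4.2149)) = 10^(-1.68596) = 0.020608.

L₁/L₂ = 0.0206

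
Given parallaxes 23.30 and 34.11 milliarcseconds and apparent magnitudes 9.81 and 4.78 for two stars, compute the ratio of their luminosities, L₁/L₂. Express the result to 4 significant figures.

d₁ = 1/p₁ = 1/0.02330″ = 42.918 pc; d₂ = 1/p₂ = 1/0.03411″ = 29.317 pc.
M₁ = m₁ − 5 log₁₀ d₁ + 5 = 9.81 − 8.1632 + 5 = 6.6468.
M₂ = 4.78 − 7.3356 + 5 = 2.4444.
L₁/L₂ = 10^(0.4(M₂ − M₁)) = 10^(0.4 × (-4.2024)) = 10^(-1.68096) = 0.020847.

L₁/L₂ = 0.02085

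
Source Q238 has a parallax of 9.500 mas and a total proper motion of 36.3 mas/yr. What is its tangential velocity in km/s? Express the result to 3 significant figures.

d = 1/p = 1/0.009500″ = 105.26 pc.
μ = 36.3 mas/yr = 0.0363 ″/yr.
v_t = 4.74 × μ × d = 4.74 × 0.0363 × 105.26 = 18.111 km/s.

18.1 km/s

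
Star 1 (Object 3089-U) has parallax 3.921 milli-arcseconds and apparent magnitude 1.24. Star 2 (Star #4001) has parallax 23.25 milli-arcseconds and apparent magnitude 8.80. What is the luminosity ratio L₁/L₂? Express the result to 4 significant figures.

L₁/L₂ = 37160

d₁ = 1/p₁ = 1/0.003921″ = 255.04 pc; d₂ = 1/p₂ = 1/0.02325″ = 43.011 pc.
M₁ = m₁ − 5 log₁₀ d₁ + 5 = 1.24 − 12.0330 + 5 = -5.7930.
M₂ = 8.80 − 8.1679 + 5 = 5.6321.
L₁/L₂ = 10^(0.4(M₂ − M₁)) = 10^(0.4 × 11.4251) = 10^4.57004 = 37157.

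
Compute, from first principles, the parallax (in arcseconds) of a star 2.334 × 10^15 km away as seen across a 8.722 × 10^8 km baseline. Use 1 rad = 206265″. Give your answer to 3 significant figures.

θ ≈ B/d = (8.722 × 10^8) / (2.334 × 10^15) = 3.7369 × 10^-7 rad.
In arcseconds: 3.7369 × 10^-7 × 206265 = 0.077079″.

0.0771 arcsec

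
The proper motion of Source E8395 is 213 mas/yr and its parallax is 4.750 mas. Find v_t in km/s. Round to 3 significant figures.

d = 1/p = 1/0.004750″ = 210.53 pc.
μ = 213 mas/yr = 0.213 ″/yr.
v_t = 4.74 × μ × d = 4.74 × 0.213 × 210.53 = 212.56 km/s.

213 km/s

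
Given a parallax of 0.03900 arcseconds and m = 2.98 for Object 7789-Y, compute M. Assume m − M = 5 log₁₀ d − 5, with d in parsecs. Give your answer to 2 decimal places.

d = 1/p = 1/0.03900″ = 25.641 pc.
m − M = 5 log₁₀(25.641) − 5 = 7.0447 − 5 = 2.0447.
M = m − (m − M) = 2.98 − 2.0447 = 0.94.

M = 0.94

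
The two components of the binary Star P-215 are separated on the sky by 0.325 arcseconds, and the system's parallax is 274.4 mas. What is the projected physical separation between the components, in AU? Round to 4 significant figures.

d = 1/p = 1/0.2744″ = 3.6443 pc.
At distance d (pc), an angle of θ arcsec spans θ·d AU: s = 0.325 × 3.6443 = 1.1844 AU.

1.184 AU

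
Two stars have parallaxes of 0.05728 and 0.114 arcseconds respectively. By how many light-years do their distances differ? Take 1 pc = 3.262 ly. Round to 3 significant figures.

d_A = 1/0.05728″ = 17.458 pc; d_B = 1/0.1140″ = 8.7719 pc.
|d_B − d_A| = |8.7719 − 17.458| = 8.6861 pc = 8.6861 × 3.262 ly = 28.334 ly.

28.3 ly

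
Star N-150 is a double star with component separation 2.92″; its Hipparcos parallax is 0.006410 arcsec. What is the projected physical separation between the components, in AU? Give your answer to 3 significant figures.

d = 1/p = 1/0.006410″ = 156.01 pc.
At distance d (pc), an angle of θ arcsec spans θ·d AU: s = 2.92 × 156.01 = 455.55 AU.

456 AU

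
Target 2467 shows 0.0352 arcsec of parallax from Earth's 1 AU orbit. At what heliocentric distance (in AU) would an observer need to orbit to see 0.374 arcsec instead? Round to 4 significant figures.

Parallax scales linearly with baseline: p ∝ B, so B = p_target / p_Earth × 1 AU.
B = 0.374 / 0.0352 = 10.625 AU.

10.63 AU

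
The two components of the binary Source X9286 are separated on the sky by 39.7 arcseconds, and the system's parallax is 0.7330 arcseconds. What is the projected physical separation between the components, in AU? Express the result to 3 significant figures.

d = 1/p = 1/0.7330″ = 1.3643 pc.
At distance d (pc), an angle of θ arcsec spans θ·d AU: s = 39.7 × 1.3643 = 54.163 AU.

54.2 AU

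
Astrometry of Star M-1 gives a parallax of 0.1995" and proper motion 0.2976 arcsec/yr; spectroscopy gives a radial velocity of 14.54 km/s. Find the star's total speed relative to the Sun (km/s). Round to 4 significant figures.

d = 1/p = 1/0.1995″ = 5.0125 pc.
v_t = 4.740 μ d = 4.740 × 0.2976 × 5.0125 = 7.0708 km/s.
v = √(v_r² + v_t²) = √(14.54² + 7.0708²) = √261.408 = 16.168 km/s.

16.17 km/s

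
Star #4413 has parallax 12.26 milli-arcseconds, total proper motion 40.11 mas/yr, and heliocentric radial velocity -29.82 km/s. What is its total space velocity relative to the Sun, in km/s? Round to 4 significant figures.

33.61 km/s

d = 1/p = 1/0.01226″ = 81.566 pc.
μ = 40.11 mas/yr = 0.04011 ″/yr.
v_t = 4.740 μ d = 4.740 × 0.04011 × 81.566 = 15.507 km/s.
v = √(v_r² + v_t²) = √((-29.82)² + 15.507²) = √1129.7 = 33.611 km/s.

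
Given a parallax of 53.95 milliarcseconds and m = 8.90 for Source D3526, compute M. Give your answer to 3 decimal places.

M = 7.560

d = 1/p = 1/0.05395″ = 18.536 pc.
m − M = 5 log₁₀(18.536) − 5 = 6.3401 − 5 = 1.3401.
M = m − (m − M) = 8.90 − 1.3401 = 7.560.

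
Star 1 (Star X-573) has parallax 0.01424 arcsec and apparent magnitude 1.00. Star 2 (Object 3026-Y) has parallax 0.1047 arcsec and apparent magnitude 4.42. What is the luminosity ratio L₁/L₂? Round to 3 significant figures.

L₁/L₂ = 1260

d₁ = 1/p₁ = 1/0.01424″ = 70.225 pc; d₂ = 1/p₂ = 1/0.1047″ = 9.5511 pc.
M₁ = m₁ − 5 log₁₀ d₁ + 5 = 1.00 − 9.2325 + 5 = -3.2325.
M₂ = 4.42 − 4.9003 + 5 = 4.5197.
L₁/L₂ = 10^(0.4(M₂ − M₁)) = 10^(0.4 × 7.7522) = 10^3.10088 = 1261.5.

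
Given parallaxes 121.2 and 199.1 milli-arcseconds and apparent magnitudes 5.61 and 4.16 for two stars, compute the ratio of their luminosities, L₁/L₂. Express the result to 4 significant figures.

L₁/L₂ = 0.7098

d₁ = 1/p₁ = 1/0.1212″ = 8.2508 pc; d₂ = 1/p₂ = 1/0.1991″ = 5.0226 pc.
M₁ = m₁ − 5 log₁₀ d₁ + 5 = 5.61 − 4.5825 + 5 = 6.0275.
M₂ = 4.16 − 3.5046 + 5 = 5.6554.
L₁/L₂ = 10^(0.4(M₂ − M₁)) = 10^(0.4 × (-0.3721)) = 10^(-0.14884) = 0.70984.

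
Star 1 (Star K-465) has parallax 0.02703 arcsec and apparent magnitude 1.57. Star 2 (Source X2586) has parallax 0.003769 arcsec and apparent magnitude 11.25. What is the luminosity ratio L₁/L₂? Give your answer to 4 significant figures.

d₁ = 1/p₁ = 1/0.02703″ = 36.996 pc; d₂ = 1/p₂ = 1/0.003769″ = 265.32 pc.
M₁ = m₁ − 5 log₁₀ d₁ + 5 = 1.57 − 7.8408 + 5 = -1.2708.
M₂ = 11.25 − 12.1188 + 5 = 4.1312.
L₁/L₂ = 10^(0.4(M₂ − M₁)) = 10^(0.4 × 5.4020) = 10^2.16080 = 144.81.

L₁/L₂ = 144.8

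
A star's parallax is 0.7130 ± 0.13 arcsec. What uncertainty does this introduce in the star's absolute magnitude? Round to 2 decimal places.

σ_M = 0.40 mag

M = m − 5 log₁₀ d + 5 = m + 5 log₁₀ p + 5, so ∂M/∂p = 5/(p ln 10).
σ_M = (5/ln 10) · (σ_p/p) = 2.1715 × 0.13/0.7130 = 2.1715 × 0.18233 = 0.39593.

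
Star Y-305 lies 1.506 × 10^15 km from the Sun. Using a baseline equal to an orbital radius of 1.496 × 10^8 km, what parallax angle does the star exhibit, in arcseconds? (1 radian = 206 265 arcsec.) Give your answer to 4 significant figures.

0.02049 arcsec

θ ≈ B/d = (1.496 × 10^8) / (1.506 × 10^15) = 9.9336 × 10^-8 rad.
In arcseconds: 9.9336 × 10^-8 × 206265 = 0.02049″.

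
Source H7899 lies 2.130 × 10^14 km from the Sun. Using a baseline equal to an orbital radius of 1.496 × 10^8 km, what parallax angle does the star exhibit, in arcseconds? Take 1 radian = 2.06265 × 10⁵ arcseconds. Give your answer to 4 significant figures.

θ ≈ B/d = (1.496 × 10^8) / (2.130 × 10^14) = 7.0235 × 10^-7 rad.
In arcseconds: 7.0235 × 10^-7 × 206265 = 0.14487″.

0.1449 arcsec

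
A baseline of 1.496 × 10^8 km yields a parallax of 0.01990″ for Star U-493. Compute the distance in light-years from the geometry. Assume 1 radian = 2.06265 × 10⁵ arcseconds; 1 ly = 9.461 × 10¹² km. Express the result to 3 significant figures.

164 ly

θ = 0.01990″ = 0.01990/206265 = 9.6478 × 10^-8 rad.
d = B/θ = (1.496 × 10^8) / (9.6478 × 10^-8) = 1.5506 × 10^15 km = (1.5506 × 10^15) / (9.461 × 10^12) ly = 163.89 ly.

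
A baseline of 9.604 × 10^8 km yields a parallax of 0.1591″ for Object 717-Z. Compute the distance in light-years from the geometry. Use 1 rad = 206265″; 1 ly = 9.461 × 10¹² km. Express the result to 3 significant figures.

θ = 0.1591″ = 0.1591/206265 = 7.7134 × 10^-7 rad.
d = B/θ = (9.604 × 10^8) / (7.7134 × 10^-7) = 1.2451 × 10^15 km = (1.2451 × 10^15) / (9.461 × 10^12) ly = 131.6 ly.

132 ly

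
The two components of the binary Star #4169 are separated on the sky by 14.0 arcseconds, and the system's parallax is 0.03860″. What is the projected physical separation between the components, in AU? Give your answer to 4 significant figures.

362.7 AU

d = 1/p = 1/0.03860″ = 25.907 pc.
At distance d (pc), an angle of θ arcsec spans θ·d AU: s = 14.0 × 25.907 = 362.7 AU.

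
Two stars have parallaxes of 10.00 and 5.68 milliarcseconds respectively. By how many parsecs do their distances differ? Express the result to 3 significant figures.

d_A = 1/0.01000″ = 100 pc; d_B = 1/0.005680″ = 176.06 pc.
|d_B − d_A| = |176.06 − 100| = 76.06 pc.

76.1 pc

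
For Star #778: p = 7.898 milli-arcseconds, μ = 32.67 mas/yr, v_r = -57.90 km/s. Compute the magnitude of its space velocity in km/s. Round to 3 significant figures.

d = 1/p = 1/0.007898″ = 126.61 pc.
μ = 32.67 mas/yr = 0.03267 ″/yr.
v_t = 4.740 μ d = 4.740 × 0.03267 × 126.61 = 19.606 km/s.
v = √(v_r² + v_t²) = √((-57.90)² + 19.606²) = √3736.81 = 61.129 km/s.

61.1 km/s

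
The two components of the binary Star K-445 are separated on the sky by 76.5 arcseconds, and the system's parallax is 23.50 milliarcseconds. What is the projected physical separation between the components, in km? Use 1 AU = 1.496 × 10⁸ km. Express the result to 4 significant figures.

4.870 × 10^11 km

d = 1/p = 1/0.02350″ = 42.553 pc.
At distance d (pc), an angle of θ arcsec spans θ·d AU: s = 76.5 × 42.553 = 3255.3 AU.
= 3255.3 × 1.496 × 10⁸ km = 4.8699 × 10^11 km.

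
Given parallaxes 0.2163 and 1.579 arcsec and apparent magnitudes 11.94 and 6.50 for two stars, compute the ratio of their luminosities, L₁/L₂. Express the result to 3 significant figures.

d₁ = 1/p₁ = 1/0.2163″ = 4.6232 pc; d₂ = 1/p₂ = 1/1.579″ = 0.63331 pc.
M₁ = m₁ − 5 log₁₀ d₁ + 5 = 11.94 − 3.3247 + 5 = 13.6153.
M₂ = 6.50 − (-0.9919) + 5 = 12.4919.
L₁/L₂ = 10^(0.4(M₂ − M₁)) = 10^(0.4 × (-1.1234)) = 10^(-0.44936) = 0.35534.

L₁/L₂ = 0.355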